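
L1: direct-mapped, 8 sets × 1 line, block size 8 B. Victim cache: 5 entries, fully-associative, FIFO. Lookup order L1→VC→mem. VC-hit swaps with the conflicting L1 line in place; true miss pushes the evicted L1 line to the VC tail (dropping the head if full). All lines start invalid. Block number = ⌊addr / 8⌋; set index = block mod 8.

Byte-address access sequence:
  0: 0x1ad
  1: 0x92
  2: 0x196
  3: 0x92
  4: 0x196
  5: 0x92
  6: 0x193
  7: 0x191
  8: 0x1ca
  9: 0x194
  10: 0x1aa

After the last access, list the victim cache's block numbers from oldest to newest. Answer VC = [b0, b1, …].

VC = [18]

0: 0x1ad (blk 53, set 5) → MISS  vc=[]
1: 0x92 (blk 18, set 2) → MISS  vc=[]
2: 0x196 (blk 50, set 2) → MISS  vc=[18]
3: 0x92 (blk 18, set 2) → VC-HIT  vc=[50]
4: 0x196 (blk 50, set 2) → VC-HIT  vc=[18]
5: 0x92 (blk 18, set 2) → VC-HIT  vc=[50]
6: 0x193 (blk 50, set 2) → VC-HIT  vc=[18]
7: 0x191 (blk 50, set 2) → L1-HIT  vc=[18]
8: 0x1ca (blk 57, set 1) → MISS  vc=[18]
9: 0x194 (blk 50, set 2) → L1-HIT  vc=[18]
10: 0x1aa (blk 53, set 5) → L1-HIT  vc=[18]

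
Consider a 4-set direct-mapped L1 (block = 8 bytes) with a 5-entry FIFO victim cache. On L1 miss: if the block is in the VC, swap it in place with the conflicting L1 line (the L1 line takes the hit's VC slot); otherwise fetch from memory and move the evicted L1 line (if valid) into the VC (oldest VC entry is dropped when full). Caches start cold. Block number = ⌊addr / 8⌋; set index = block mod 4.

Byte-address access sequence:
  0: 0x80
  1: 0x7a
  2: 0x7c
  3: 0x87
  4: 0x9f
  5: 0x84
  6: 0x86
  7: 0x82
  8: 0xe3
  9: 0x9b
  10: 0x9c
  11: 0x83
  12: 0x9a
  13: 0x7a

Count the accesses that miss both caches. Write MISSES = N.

  [0] addr=0x80 blk=16 s=0: MISS | VC []
  [1] addr=0x7a blk=15 s=3: MISS | VC []
  [2] addr=0x7c blk=15 s=3: L1-HIT | VC []
  [3] addr=0x87 blk=16 s=0: L1-HIT | VC []
  [4] addr=0x9f blk=19 s=3: MISS | VC [15]
  [5] addr=0x84 blk=16 s=0: L1-HIT | VC [15]
  [6] addr=0x86 blk=16 s=0: L1-HIT | VC [15]
  [7] addr=0x82 blk=16 s=0: L1-HIT | VC [15]
  [8] addr=0xe3 blk=28 s=0: MISS | VC [15, 16]
  [9] addr=0x9b blk=19 s=3: L1-HIT | VC [15, 16]
  [10] addr=0x9c blk=19 s=3: L1-HIT | VC [15, 16]
  [11] addr=0x83 blk=16 s=0: VC-HIT | VC [15, 28]
  [12] addr=0x9a blk=19 s=3: L1-HIT | VC [15, 28]
  [13] addr=0x7a blk=15 s=3: VC-HIT | VC [19, 28]

MISSES = 4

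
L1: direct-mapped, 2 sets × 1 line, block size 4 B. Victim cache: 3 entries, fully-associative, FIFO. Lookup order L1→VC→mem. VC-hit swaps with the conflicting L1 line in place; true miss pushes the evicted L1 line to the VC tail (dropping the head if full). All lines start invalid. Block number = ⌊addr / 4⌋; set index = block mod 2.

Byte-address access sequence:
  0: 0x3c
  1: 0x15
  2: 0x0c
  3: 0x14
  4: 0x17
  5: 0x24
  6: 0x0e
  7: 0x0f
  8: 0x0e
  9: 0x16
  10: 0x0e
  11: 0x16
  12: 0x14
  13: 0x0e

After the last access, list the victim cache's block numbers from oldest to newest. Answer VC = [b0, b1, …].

VC = [15, 9, 5]

0: 0x3c (blk 15, set 1) → MISS  vc=[]
1: 0x15 (blk 5, set 1) → MISS  vc=[15]
2: 0xc (blk 3, set 1) → MISS  vc=[15, 5]
3: 0x14 (blk 5, set 1) → VC-HIT  vc=[15, 3]
4: 0x17 (blk 5, set 1) → L1-HIT  vc=[15, 3]
5: 0x24 (blk 9, set 1) → MISS  vc=[15, 3, 5]
6: 0xe (blk 3, set 1) → VC-HIT  vc=[15, 9, 5]
7: 0xf (blk 3, set 1) → L1-HIT  vc=[15, 9, 5]
8: 0xe (blk 3, set 1) → L1-HIT  vc=[15, 9, 5]
9: 0x16 (blk 5, set 1) → VC-HIT  vc=[15, 9, 3]
10: 0xe (blk 3, set 1) → VC-HIT  vc=[15, 9, 5]
11: 0x16 (blk 5, set 1) → VC-HIT  vc=[15, 9, 3]
12: 0x14 (blk 5, set 1) → L1-HIT  vc=[15, 9, 3]
13: 0xe (blk 3, set 1) → VC-HIT  vc=[15, 9, 5]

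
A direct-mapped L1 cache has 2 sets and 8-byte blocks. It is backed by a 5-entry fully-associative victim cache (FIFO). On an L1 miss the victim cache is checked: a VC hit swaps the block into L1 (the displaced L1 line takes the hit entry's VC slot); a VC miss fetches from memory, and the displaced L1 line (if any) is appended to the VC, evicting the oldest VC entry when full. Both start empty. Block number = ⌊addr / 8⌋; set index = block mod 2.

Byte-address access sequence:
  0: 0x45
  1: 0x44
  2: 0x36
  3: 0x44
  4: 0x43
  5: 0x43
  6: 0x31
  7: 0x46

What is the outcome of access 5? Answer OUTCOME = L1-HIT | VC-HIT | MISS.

#0 0x45→b8/s0 MISS; vc=[]
#1 0x44→b8/s0 L1-HIT; vc=[]
#2 0x36→b6/s0 MISS; vc=[8]
#3 0x44→b8/s0 VC-HIT; vc=[6]
#4 0x43→b8/s0 L1-HIT; vc=[6]
#5 0x43→b8/s0 L1-HIT; vc=[6]
#6 0x31→b6/s0 VC-HIT; vc=[8]
#7 0x46→b8/s0 VC-HIT; vc=[6]

OUTCOME = L1-HIT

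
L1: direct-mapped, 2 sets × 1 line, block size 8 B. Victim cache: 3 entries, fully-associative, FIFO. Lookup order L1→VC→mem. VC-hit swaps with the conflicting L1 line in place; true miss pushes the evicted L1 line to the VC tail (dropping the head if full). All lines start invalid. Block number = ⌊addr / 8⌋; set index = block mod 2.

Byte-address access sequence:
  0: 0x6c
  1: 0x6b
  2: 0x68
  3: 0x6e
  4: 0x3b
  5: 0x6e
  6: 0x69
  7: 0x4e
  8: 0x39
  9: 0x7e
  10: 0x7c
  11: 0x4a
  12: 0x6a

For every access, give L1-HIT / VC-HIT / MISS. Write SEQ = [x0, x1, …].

  [0] addr=0x6c blk=13 s=1: MISS | VC []
  [1] addr=0x6b blk=13 s=1: L1-HIT | VC []
  [2] addr=0x68 blk=13 s=1: L1-HIT | VC []
  [3] addr=0x6e blk=13 s=1: L1-HIT | VC []
  [4] addr=0x3b blk=7 s=1: MISS | VC [13]
  [5] addr=0x6e blk=13 s=1: VC-HIT | VC [7]
  [6] addr=0x69 blk=13 s=1: L1-HIT | VC [7]
  [7] addr=0x4e blk=9 s=1: MISS | VC [7, 13]
  [8] addr=0x39 blk=7 s=1: VC-HIT | VC [9, 13]
  [9] addr=0x7e blk=15 s=1: MISS | VC [9, 13, 7]
  [10] addr=0x7c blk=15 s=1: L1-HIT | VC [9, 13, 7]
  [11] addr=0x4a blk=9 s=1: VC-HIT | VC [15, 13, 7]
  [12] addr=0x6a blk=13 s=1: VC-HIT | VC [15, 9, 7]

SEQ = [MISS, L1-HIT, L1-HIT, L1-HIT, MISS, VC-HIT, L1-HIT, MISS, VC-HIT, MISS, L1-HIT, VC-HIT, VC-HIT]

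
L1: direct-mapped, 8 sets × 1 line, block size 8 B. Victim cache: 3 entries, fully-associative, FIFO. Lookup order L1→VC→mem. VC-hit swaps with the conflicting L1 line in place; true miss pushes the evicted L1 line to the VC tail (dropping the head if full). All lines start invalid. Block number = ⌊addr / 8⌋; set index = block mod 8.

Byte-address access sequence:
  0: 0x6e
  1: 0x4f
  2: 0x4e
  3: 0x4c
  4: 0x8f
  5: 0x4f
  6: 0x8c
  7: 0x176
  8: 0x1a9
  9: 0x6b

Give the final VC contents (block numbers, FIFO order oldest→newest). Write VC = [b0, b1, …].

VC = [9, 53]

0: 0x6e (blk 13, set 5) → MISS  vc=[]
1: 0x4f (blk 9, set 1) → MISS  vc=[]
2: 0x4e (blk 9, set 1) → L1-HIT  vc=[]
3: 0x4c (blk 9, set 1) → L1-HIT  vc=[]
4: 0x8f (blk 17, set 1) → MISS  vc=[9]
5: 0x4f (blk 9, set 1) → VC-HIT  vc=[17]
6: 0x8c (blk 17, set 1) → VC-HIT  vc=[9]
7: 0x176 (blk 46, set 6) → MISS  vc=[9]
8: 0x1a9 (blk 53, set 5) → MISS  vc=[9, 13]
9: 0x6b (blk 13, set 5) → VC-HIT  vc=[9, 53]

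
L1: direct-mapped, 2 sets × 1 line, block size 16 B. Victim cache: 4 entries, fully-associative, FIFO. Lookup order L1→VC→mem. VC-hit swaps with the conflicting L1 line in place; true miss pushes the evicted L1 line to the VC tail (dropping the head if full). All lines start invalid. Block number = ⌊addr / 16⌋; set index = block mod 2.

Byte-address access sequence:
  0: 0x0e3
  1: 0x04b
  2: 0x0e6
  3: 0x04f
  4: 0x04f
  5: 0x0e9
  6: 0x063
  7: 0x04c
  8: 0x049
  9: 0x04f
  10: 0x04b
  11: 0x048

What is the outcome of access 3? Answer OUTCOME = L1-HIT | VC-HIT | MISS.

0: 0xe3 (blk 14, set 0) → MISS  vc=[]
1: 0x4b (blk 4, set 0) → MISS  vc=[14]
2: 0xe6 (blk 14, set 0) → VC-HIT  vc=[4]
3: 0x4f (blk 4, set 0) → VC-HIT  vc=[14]
4: 0x4f (blk 4, set 0) → L1-HIT  vc=[14]
5: 0xe9 (blk 14, set 0) → VC-HIT  vc=[4]
6: 0x63 (blk 6, set 0) → MISS  vc=[4, 14]
7: 0x4c (blk 4, set 0) → VC-HIT  vc=[6, 14]
8: 0x49 (blk 4, set 0) → L1-HIT  vc=[6, 14]
9: 0x4f (blk 4, set 0) → L1-HIT  vc=[6, 14]
10: 0x4b (blk 4, set 0) → L1-HIT  vc=[6, 14]
11: 0x48 (blk 4, set 0) → L1-HIT  vc=[6, 14]

OUTCOME = VC-HIT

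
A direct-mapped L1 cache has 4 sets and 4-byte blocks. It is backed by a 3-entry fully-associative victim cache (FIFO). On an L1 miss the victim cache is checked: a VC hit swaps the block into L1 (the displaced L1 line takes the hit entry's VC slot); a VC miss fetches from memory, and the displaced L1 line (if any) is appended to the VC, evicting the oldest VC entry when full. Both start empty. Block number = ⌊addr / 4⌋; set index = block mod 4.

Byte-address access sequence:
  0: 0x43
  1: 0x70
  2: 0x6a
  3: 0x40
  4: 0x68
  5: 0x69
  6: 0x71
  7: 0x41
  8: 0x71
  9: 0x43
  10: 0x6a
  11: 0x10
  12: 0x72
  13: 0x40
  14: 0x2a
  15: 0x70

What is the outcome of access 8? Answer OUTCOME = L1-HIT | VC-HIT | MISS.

0: 0x43 (blk 16, set 0) → MISS  vc=[]
1: 0x70 (blk 28, set 0) → MISS  vc=[16]
2: 0x6a (blk 26, set 2) → MISS  vc=[16]
3: 0x40 (blk 16, set 0) → VC-HIT  vc=[28]
4: 0x68 (blk 26, set 2) → L1-HIT  vc=[28]
5: 0x69 (blk 26, set 2) → L1-HIT  vc=[28]
6: 0x71 (blk 28, set 0) → VC-HIT  vc=[16]
7: 0x41 (blk 16, set 0) → VC-HIT  vc=[28]
8: 0x71 (blk 28, set 0) → VC-HIT  vc=[16]
9: 0x43 (blk 16, set 0) → VC-HIT  vc=[28]
10: 0x6a (blk 26, set 2) → L1-HIT  vc=[28]
11: 0x10 (blk 4, set 0) → MISS  vc=[28, 16]
12: 0x72 (blk 28, set 0) → VC-HIT  vc=[4, 16]
13: 0x40 (blk 16, set 0) → VC-HIT  vc=[4, 28]
14: 0x2a (blk 10, set 2) → MISS  vc=[4, 28, 26]
15: 0x70 (blk 28, set 0) → VC-HIT  vc=[4, 16, 26]

OUTCOME = VC-HIT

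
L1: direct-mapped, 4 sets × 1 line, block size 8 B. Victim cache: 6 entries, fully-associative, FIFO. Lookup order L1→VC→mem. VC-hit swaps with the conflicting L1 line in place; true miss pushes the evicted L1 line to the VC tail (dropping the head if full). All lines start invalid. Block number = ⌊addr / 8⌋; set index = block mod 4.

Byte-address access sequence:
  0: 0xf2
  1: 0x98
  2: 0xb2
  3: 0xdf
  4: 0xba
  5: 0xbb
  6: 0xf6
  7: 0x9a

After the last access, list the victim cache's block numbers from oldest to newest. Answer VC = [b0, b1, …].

#0 0xf2→b30/s2 MISS; vc=[]
#1 0x98→b19/s3 MISS; vc=[]
#2 0xb2→b22/s2 MISS; vc=[30]
#3 0xdf→b27/s3 MISS; vc=[30,19]
#4 0xba→b23/s3 MISS; vc=[30,19,27]
#5 0xbb→b23/s3 L1-HIT; vc=[30,19,27]
#6 0xf6→b30/s2 VC-HIT; vc=[22,19,27]
#7 0x9a→b19/s3 VC-HIT; vc=[22,23,27]

VC = [22, 23, 27]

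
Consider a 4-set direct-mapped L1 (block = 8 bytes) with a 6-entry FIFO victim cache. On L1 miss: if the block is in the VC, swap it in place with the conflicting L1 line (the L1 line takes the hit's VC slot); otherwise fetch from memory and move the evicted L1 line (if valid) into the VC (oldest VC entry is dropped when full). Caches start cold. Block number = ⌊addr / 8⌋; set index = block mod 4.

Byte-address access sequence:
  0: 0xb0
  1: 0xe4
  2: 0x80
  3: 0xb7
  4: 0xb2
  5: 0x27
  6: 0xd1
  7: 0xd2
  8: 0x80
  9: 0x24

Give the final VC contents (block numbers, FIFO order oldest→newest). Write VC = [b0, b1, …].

VC = [28, 16, 22]

#0 0xb0→b22/s2 MISS; vc=[]
#1 0xe4→b28/s0 MISS; vc=[]
#2 0x80→b16/s0 MISS; vc=[28]
#3 0xb7→b22/s2 L1-HIT; vc=[28]
#4 0xb2→b22/s2 L1-HIT; vc=[28]
#5 0x27→b4/s0 MISS; vc=[28,16]
#6 0xd1→b26/s2 MISS; vc=[28,16,22]
#7 0xd2→b26/s2 L1-HIT; vc=[28,16,22]
#8 0x80→b16/s0 VC-HIT; vc=[28,4,22]
#9 0x24→b4/s0 VC-HIT; vc=[28,16,22]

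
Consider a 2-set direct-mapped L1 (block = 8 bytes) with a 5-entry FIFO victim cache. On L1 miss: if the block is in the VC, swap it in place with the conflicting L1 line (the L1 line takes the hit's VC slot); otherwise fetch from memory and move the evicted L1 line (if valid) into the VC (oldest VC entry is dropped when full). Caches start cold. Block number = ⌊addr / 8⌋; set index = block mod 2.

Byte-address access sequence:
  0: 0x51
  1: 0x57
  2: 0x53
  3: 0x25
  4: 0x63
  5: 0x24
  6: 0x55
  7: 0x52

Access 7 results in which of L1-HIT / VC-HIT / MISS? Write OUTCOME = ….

0: 0x51 (blk 10, set 0) → MISS  vc=[]
1: 0x57 (blk 10, set 0) → L1-HIT  vc=[]
2: 0x53 (blk 10, set 0) → L1-HIT  vc=[]
3: 0x25 (blk 4, set 0) → MISS  vc=[10]
4: 0x63 (blk 12, set 0) → MISS  vc=[10, 4]
5: 0x24 (blk 4, set 0) → VC-HIT  vc=[10, 12]
6: 0x55 (blk 10, set 0) → VC-HIT  vc=[4, 12]
7: 0x52 (blk 10, set 0) → L1-HIT  vc=[4, 12]

OUTCOME = L1-HIT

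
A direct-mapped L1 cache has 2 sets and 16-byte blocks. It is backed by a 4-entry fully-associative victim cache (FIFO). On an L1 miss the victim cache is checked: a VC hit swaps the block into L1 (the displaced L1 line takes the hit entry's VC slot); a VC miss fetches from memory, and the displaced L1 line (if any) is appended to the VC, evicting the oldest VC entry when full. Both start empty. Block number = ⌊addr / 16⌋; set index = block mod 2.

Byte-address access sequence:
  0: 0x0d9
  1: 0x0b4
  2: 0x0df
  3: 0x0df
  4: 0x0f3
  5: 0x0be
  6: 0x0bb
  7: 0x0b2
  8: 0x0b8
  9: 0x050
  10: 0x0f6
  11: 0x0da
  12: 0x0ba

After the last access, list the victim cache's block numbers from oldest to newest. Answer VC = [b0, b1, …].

VC = [5, 15, 13]

#0 0xd9→b13/s1 MISS; vc=[]
#1 0xb4→b11/s1 MISS; vc=[13]
#2 0xdf→b13/s1 VC-HIT; vc=[11]
#3 0xdf→b13/s1 L1-HIT; vc=[11]
#4 0xf3→b15/s1 MISS; vc=[11,13]
#5 0xbe→b11/s1 VC-HIT; vc=[15,13]
#6 0xbb→b11/s1 L1-HIT; vc=[15,13]
#7 0xb2→b11/s1 L1-HIT; vc=[15,13]
#8 0xb8→b11/s1 L1-HIT; vc=[15,13]
#9 0x50→b5/s1 MISS; vc=[15,13,11]
#10 0xf6→b15/s1 VC-HIT; vc=[5,13,11]
#11 0xda→b13/s1 VC-HIT; vc=[5,15,11]
#12 0xba→b11/s1 VC-HIT; vc=[5,15,13]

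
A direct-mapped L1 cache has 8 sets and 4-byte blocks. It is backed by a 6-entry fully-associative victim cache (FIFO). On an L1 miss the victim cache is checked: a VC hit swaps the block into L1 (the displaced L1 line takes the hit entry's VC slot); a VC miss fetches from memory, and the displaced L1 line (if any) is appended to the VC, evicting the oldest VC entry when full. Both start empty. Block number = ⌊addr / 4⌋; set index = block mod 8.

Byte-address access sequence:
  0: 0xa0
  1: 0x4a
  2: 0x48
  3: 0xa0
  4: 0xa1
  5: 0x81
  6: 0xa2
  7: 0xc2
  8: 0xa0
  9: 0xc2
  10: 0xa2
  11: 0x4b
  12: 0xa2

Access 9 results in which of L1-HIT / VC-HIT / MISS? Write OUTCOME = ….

OUTCOME = VC-HIT

#0 0xa0→b40/s0 MISS; vc=[]
#1 0x4a→b18/s2 MISS; vc=[]
#2 0x48→b18/s2 L1-HIT; vc=[]
#3 0xa0→b40/s0 L1-HIT; vc=[]
#4 0xa1→b40/s0 L1-HIT; vc=[]
#5 0x81→b32/s0 MISS; vc=[40]
#6 0xa2→b40/s0 VC-HIT; vc=[32]
#7 0xc2→b48/s0 MISS; vc=[32,40]
#8 0xa0→b40/s0 VC-HIT; vc=[32,48]
#9 0xc2→b48/s0 VC-HIT; vc=[32,40]
#10 0xa2→b40/s0 VC-HIT; vc=[32,48]
#11 0x4b→b18/s2 L1-HIT; vc=[32,48]
#12 0xa2→b40/s0 L1-HIT; vc=[32,48]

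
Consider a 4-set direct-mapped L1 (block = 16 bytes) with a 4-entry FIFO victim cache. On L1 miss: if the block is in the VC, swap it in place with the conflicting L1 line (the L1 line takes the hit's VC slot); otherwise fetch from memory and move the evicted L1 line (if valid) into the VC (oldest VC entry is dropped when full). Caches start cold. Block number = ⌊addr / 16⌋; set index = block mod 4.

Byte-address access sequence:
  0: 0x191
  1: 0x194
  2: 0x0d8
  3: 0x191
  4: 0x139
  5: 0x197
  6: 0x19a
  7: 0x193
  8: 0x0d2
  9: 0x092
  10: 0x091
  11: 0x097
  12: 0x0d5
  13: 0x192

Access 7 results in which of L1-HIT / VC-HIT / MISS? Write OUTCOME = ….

  [0] addr=0x191 blk=25 s=1: MISS | VC []
  [1] addr=0x194 blk=25 s=1: L1-HIT | VC []
  [2] addr=0xd8 blk=13 s=1: MISS | VC [25]
  [3] addr=0x191 blk=25 s=1: VC-HIT | VC [13]
  [4] addr=0x139 blk=19 s=3: MISS | VC [13]
  [5] addr=0x197 blk=25 s=1: L1-HIT | VC [13]
  [6] addr=0x19a blk=25 s=1: L1-HIT | VC [13]
  [7] addr=0x193 blk=25 s=1: L1-HIT | VC [13]
  [8] addr=0xd2 blk=13 s=1: VC-HIT | VC [25]
  [9] addr=0x92 blk=9 s=1: MISS | VC [25, 13]
  [10] addr=0x91 blk=9 s=1: L1-HIT | VC [25, 13]
  [11] addr=0x97 blk=9 s=1: L1-HIT | VC [25, 13]
  [12] addr=0xd5 blk=13 s=1: VC-HIT | VC [25, 9]
  [13] addr=0x192 blk=25 s=1: VC-HIT | VC [13, 9]

OUTCOME = L1-HIT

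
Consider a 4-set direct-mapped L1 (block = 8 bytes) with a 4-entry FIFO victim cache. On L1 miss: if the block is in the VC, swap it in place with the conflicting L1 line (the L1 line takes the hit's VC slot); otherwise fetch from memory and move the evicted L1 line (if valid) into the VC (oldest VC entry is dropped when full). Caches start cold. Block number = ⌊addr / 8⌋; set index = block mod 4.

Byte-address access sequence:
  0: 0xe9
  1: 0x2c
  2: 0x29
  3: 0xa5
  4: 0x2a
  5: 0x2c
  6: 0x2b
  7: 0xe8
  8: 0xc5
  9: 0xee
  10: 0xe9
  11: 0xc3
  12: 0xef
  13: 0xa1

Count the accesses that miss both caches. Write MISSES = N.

MISSES = 4

  [0] addr=0xe9 blk=29 s=1: MISS | VC []
  [1] addr=0x2c blk=5 s=1: MISS | VC [29]
  [2] addr=0x29 blk=5 s=1: L1-HIT | VC [29]
  [3] addr=0xa5 blk=20 s=0: MISS | VC [29]
  [4] addr=0x2a blk=5 s=1: L1-HIT | VC [29]
  [5] addr=0x2c blk=5 s=1: L1-HIT | VC [29]
  [6] addr=0x2b blk=5 s=1: L1-HIT | VC [29]
  [7] addr=0xe8 blk=29 s=1: VC-HIT | VC [5]
  [8] addr=0xc5 blk=24 s=0: MISS | VC [5, 20]
  [9] addr=0xee blk=29 s=1: L1-HIT | VC [5, 20]
  [10] addr=0xe9 blk=29 s=1: L1-HIT | VC [5, 20]
  [11] addr=0xc3 blk=24 s=0: L1-HIT | VC [5, 20]
  [12] addr=0xef blk=29 s=1: L1-HIT | VC [5, 20]
  [13] addr=0xa1 blk=20 s=0: VC-HIT | VC [5, 24]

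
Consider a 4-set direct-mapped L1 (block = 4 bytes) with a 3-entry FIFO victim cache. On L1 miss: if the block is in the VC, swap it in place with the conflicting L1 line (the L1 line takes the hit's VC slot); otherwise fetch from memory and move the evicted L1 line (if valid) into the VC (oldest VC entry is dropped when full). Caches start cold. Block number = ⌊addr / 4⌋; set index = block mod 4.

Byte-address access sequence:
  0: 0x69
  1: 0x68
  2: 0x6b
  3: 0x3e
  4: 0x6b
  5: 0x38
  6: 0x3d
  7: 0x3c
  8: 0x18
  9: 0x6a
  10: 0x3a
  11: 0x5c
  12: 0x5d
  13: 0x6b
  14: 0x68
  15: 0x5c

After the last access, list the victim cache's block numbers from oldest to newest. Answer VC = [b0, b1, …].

VC = [6, 14, 15]

#0 0x69→b26/s2 MISS; vc=[]
#1 0x68→b26/s2 L1-HIT; vc=[]
#2 0x6b→b26/s2 L1-HIT; vc=[]
#3 0x3e→b15/s3 MISS; vc=[]
#4 0x6b→b26/s2 L1-HIT; vc=[]
#5 0x38→b14/s2 MISS; vc=[26]
#6 0x3d→b15/s3 L1-HIT; vc=[26]
#7 0x3c→b15/s3 L1-HIT; vc=[26]
#8 0x18→b6/s2 MISS; vc=[26,14]
#9 0x6a→b26/s2 VC-HIT; vc=[6,14]
#10 0x3a→b14/s2 VC-HIT; vc=[6,26]
#11 0x5c→b23/s3 MISS; vc=[6,26,15]
#12 0x5d→b23/s3 L1-HIT; vc=[6,26,15]
#13 0x6b→b26/s2 VC-HIT; vc=[6,14,15]
#14 0x68→b26/s2 L1-HIT; vc=[6,14,15]
#15 0x5c→b23/s3 L1-HIT; vc=[6,14,15]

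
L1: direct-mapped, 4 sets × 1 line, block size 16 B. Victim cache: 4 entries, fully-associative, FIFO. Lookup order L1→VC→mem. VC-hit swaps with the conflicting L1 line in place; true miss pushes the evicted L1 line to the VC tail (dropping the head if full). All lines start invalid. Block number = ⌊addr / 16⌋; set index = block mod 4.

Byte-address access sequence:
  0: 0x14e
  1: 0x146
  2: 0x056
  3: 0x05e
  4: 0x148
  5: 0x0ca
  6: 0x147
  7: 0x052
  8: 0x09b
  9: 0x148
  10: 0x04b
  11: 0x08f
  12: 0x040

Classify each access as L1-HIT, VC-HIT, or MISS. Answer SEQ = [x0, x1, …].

SEQ = [MISS, L1-HIT, MISS, L1-HIT, L1-HIT, MISS, VC-HIT, L1-HIT, MISS, L1-HIT, MISS, MISS, VC-HIT]

  [0] addr=0x14e blk=20 s=0: MISS | VC []
  [1] addr=0x146 blk=20 s=0: L1-HIT | VC []
  [2] addr=0x56 blk=5 s=1: MISS | VC []
  [3] addr=0x5e blk=5 s=1: L1-HIT | VC []
  [4] addr=0x148 blk=20 s=0: L1-HIT | VC []
  [5] addr=0xca blk=12 s=0: MISS | VC [20]
  [6] addr=0x147 blk=20 s=0: VC-HIT | VC [12]
  [7] addr=0x52 blk=5 s=1: L1-HIT | VC [12]
  [8] addr=0x9b blk=9 s=1: MISS | VC [12, 5]
  [9] addr=0x148 blk=20 s=0: L1-HIT | VC [12, 5]
  [10] addr=0x4b blk=4 s=0: MISS | VC [12, 5, 20]
  [11] addr=0x8f blk=8 s=0: MISS | VC [12, 5, 20, 4]
  [12] addr=0x40 blk=4 s=0: VC-HIT | VC [12, 5, 20, 8]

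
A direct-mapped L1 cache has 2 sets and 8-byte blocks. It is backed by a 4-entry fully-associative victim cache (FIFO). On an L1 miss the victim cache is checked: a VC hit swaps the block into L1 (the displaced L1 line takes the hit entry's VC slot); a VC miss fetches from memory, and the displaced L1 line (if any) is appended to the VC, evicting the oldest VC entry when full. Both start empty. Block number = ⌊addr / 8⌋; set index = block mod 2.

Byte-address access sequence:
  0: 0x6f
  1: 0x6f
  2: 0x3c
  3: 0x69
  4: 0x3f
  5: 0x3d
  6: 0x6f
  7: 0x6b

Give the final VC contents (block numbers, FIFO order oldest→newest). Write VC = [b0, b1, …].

#0 0x6f→b13/s1 MISS; vc=[]
#1 0x6f→b13/s1 L1-HIT; vc=[]
#2 0x3c→b7/s1 MISS; vc=[13]
#3 0x69→b13/s1 VC-HIT; vc=[7]
#4 0x3f→b7/s1 VC-HIT; vc=[13]
#5 0x3d→b7/s1 L1-HIT; vc=[13]
#6 0x6f→b13/s1 VC-HIT; vc=[7]
#7 0x6b→b13/s1 L1-HIT; vc=[7]

VC = [7]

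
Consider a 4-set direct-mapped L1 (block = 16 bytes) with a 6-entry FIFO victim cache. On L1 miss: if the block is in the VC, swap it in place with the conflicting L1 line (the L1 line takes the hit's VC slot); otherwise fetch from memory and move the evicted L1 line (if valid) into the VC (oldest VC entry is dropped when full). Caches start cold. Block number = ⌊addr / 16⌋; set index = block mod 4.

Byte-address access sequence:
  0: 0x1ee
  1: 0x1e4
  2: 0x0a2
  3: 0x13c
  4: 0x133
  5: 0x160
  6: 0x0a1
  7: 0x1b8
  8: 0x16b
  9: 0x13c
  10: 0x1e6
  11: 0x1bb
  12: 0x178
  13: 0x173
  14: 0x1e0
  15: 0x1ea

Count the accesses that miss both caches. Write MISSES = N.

  [0] addr=0x1ee blk=30 s=2: MISS | VC []
  [1] addr=0x1e4 blk=30 s=2: L1-HIT | VC []
  [2] addr=0xa2 blk=10 s=2: MISS | VC [30]
  [3] addr=0x13c blk=19 s=3: MISS | VC [30]
  [4] addr=0x133 blk=19 s=3: L1-HIT | VC [30]
  [5] addr=0x160 blk=22 s=2: MISS | VC [30, 10]
  [6] addr=0xa1 blk=10 s=2: VC-HIT | VC [30, 22]
  [7] addr=0x1b8 blk=27 s=3: MISS | VC [30, 22, 19]
  [8] addr=0x16b blk=22 s=2: VC-HIT | VC [30, 10, 19]
  [9] addr=0x13c blk=19 s=3: VC-HIT | VC [30, 10, 27]
  [10] addr=0x1e6 blk=30 s=2: VC-HIT | VC [22, 10, 27]
  [11] addr=0x1bb blk=27 s=3: VC-HIT | VC [22, 10, 19]
  [12] addr=0x178 blk=23 s=3: MISS | VC [22, 10, 19, 27]
  [13] addr=0x173 blk=23 s=3: L1-HIT | VC [22, 10, 19, 27]
  [14] addr=0x1e0 blk=30 s=2: L1-HIT | VC [22, 10, 19, 27]
  [15] addr=0x1ea blk=30 s=2: L1-HIT | VC [22, 10, 19, 27]

MISSES = 6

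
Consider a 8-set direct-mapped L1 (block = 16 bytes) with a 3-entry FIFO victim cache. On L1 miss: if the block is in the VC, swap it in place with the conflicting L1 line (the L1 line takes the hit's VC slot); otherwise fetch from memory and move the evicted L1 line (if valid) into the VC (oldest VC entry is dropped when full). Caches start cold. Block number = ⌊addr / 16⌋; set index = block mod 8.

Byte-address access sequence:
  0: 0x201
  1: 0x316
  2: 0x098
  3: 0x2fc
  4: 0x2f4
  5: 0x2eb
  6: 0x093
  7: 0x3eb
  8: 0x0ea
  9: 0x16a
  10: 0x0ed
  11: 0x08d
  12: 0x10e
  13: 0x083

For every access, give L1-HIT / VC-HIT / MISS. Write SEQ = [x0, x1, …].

SEQ = [MISS, MISS, MISS, MISS, L1-HIT, MISS, L1-HIT, MISS, MISS, MISS, VC-HIT, MISS, MISS, VC-HIT]

  [0] addr=0x201 blk=32 s=0: MISS | VC []
  [1] addr=0x316 blk=49 s=1: MISS | VC []
  [2] addr=0x98 blk=9 s=1: MISS | VC [49]
  [3] addr=0x2fc blk=47 s=7: MISS | VC [49]
  [4] addr=0x2f4 blk=47 s=7: L1-HIT | VC [49]
  [5] addr=0x2eb blk=46 s=6: MISS | VC [49]
  [6] addr=0x93 blk=9 s=1: L1-HIT | VC [49]
  [7] addr=0x3eb blk=62 s=6: MISS | VC [49, 46]
  [8] addr=0xea blk=14 s=6: MISS | VC [49, 46, 62]
  [9] addr=0x16a blk=22 s=6: MISS | VC [46, 62, 14]
  [10] addr=0xed blk=14 s=6: VC-HIT | VC [46, 62, 22]
  [11] addr=0x8d blk=8 s=0: MISS | VC [62, 22, 32]
  [12] addr=0x10e blk=16 s=0: MISS | VC [22, 32, 8]
  [13] addr=0x83 blk=8 s=0: VC-HIT | VC [22, 32, 16]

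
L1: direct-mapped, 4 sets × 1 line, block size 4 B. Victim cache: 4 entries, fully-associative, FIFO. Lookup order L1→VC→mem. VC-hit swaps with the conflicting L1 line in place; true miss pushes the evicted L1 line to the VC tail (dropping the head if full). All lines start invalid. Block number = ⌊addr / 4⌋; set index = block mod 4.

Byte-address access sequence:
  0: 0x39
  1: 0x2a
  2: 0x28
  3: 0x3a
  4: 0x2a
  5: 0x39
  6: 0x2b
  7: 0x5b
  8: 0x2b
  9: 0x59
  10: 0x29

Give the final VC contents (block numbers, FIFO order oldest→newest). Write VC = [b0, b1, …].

  [0] addr=0x39 blk=14 s=2: MISS | VC []
  [1] addr=0x2a blk=10 s=2: MISS | VC [14]
  [2] addr=0x28 blk=10 s=2: L1-HIT | VC [14]
  [3] addr=0x3a blk=14 s=2: VC-HIT | VC [10]
  [4] addr=0x2a blk=10 s=2: VC-HIT | VC [14]
  [5] addr=0x39 blk=14 s=2: VC-HIT | VC [10]
  [6] addr=0x2b blk=10 s=2: VC-HIT | VC [14]
  [7] addr=0x5b blk=22 s=2: MISS | VC [14, 10]
  [8] addr=0x2b blk=10 s=2: VC-HIT | VC [14, 22]
  [9] addr=0x59 blk=22 s=2: VC-HIT | VC [14, 10]
  [10] addr=0x29 blk=10 s=2: VC-HIT | VC [14, 22]

VC = [14, 22]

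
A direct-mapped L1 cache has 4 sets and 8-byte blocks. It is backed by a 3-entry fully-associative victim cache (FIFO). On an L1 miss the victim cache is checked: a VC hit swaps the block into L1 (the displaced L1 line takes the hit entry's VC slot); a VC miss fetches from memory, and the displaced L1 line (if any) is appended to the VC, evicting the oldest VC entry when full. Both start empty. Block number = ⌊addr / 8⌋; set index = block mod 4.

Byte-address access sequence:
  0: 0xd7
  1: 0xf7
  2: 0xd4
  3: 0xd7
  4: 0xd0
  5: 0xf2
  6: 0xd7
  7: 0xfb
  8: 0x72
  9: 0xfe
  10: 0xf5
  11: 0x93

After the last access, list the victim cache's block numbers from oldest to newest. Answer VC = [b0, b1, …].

0: 0xd7 (blk 26, set 2) → MISS  vc=[]
1: 0xf7 (blk 30, set 2) → MISS  vc=[26]
2: 0xd4 (blk 26, set 2) → VC-HIT  vc=[30]
3: 0xd7 (blk 26, set 2) → L1-HIT  vc=[30]
4: 0xd0 (blk 26, set 2) → L1-HIT  vc=[30]
5: 0xf2 (blk 30, set 2) → VC-HIT  vc=[26]
6: 0xd7 (blk 26, set 2) → VC-HIT  vc=[30]
7: 0xfb (blk 31, set 3) → MISS  vc=[30]
8: 0x72 (blk 14, set 2) → MISS  vc=[30, 26]
9: 0xfe (blk 31, set 3) → L1-HIT  vc=[30, 26]
10: 0xf5 (blk 30, set 2) → VC-HIT  vc=[14, 26]
11: 0x93 (blk 18, set 2) → MISS  vc=[14, 26, 30]

VC = [14, 26, 30]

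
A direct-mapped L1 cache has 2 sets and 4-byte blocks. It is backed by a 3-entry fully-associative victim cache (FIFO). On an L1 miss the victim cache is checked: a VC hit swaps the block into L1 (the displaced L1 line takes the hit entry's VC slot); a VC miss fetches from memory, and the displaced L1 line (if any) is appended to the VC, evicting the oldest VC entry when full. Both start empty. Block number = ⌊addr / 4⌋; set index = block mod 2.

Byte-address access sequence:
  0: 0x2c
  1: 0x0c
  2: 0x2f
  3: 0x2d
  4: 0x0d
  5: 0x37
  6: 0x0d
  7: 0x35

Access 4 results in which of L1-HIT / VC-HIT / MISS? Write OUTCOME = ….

  [0] addr=0x2c blk=11 s=1: MISS | VC []
  [1] addr=0xc blk=3 s=1: MISS | VC [11]
  [2] addr=0x2f blk=11 s=1: VC-HIT | VC [3]
  [3] addr=0x2d blk=11 s=1: L1-HIT | VC [3]
  [4] addr=0xd blk=3 s=1: VC-HIT | VC [11]
  [5] addr=0x37 blk=13 s=1: MISS | VC [11, 3]
  [6] addr=0xd blk=3 s=1: VC-HIT | VC [11, 13]
  [7] addr=0x35 blk=13 s=1: VC-HIT | VC [11, 3]

OUTCOME = VC-HIT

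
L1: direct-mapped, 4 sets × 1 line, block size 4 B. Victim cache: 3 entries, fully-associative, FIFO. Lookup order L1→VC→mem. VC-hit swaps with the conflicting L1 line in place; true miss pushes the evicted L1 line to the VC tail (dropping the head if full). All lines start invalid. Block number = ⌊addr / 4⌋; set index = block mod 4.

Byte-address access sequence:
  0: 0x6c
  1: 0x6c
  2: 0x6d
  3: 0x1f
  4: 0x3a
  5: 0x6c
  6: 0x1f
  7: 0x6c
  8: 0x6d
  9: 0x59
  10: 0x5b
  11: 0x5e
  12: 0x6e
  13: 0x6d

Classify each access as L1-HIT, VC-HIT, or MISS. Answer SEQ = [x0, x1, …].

SEQ = [MISS, L1-HIT, L1-HIT, MISS, MISS, VC-HIT, VC-HIT, VC-HIT, L1-HIT, MISS, L1-HIT, MISS, VC-HIT, L1-HIT]

0: 0x6c (blk 27, set 3) → MISS  vc=[]
1: 0x6c (blk 27, set 3) → L1-HIT  vc=[]
2: 0x6d (blk 27, set 3) → L1-HIT  vc=[]
3: 0x1f (blk 7, set 3) → MISS  vc=[27]
4: 0x3a (blk 14, set 2) → MISS  vc=[27]
5: 0x6c (blk 27, set 3) → VC-HIT  vc=[7]
6: 0x1f (blk 7, set 3) → VC-HIT  vc=[27]
7: 0x6c (blk 27, set 3) → VC-HIT  vc=[7]
8: 0x6d (blk 27, set 3) → L1-HIT  vc=[7]
9: 0x59 (blk 22, set 2) → MISS  vc=[7, 14]
10: 0x5b (blk 22, set 2) → L1-HIT  vc=[7, 14]
11: 0x5e (blk 23, set 3) → MISS  vc=[7, 14, 27]
12: 0x6e (blk 27, set 3) → VC-HIT  vc=[7, 14, 23]
13: 0x6d (blk 27, set 3) → L1-HIT  vc=[7, 14, 23]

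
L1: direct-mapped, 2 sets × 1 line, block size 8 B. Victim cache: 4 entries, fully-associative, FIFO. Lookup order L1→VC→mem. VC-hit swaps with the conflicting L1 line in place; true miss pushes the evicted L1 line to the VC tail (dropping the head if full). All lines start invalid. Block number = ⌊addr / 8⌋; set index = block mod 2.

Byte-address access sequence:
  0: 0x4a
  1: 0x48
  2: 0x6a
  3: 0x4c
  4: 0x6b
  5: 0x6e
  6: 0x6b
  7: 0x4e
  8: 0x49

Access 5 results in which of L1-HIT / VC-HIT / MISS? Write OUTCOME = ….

OUTCOME = L1-HIT

  [0] addr=0x4a blk=9 s=1: MISS | VC []
  [1] addr=0x48 blk=9 s=1: L1-HIT | VC []
  [2] addr=0x6a blk=13 s=1: MISS | VC [9]
  [3] addr=0x4c blk=9 s=1: VC-HIT | VC [13]
  [4] addr=0x6b blk=13 s=1: VC-HIT | VC [9]
  [5] addr=0x6e blk=13 s=1: L1-HIT | VC [9]
  [6] addr=0x6b blk=13 s=1: L1-HIT | VC [9]
  [7] addr=0x4e blk=9 s=1: VC-HIT | VC [13]
  [8] addr=0x49 blk=9 s=1: L1-HIT | VC [13]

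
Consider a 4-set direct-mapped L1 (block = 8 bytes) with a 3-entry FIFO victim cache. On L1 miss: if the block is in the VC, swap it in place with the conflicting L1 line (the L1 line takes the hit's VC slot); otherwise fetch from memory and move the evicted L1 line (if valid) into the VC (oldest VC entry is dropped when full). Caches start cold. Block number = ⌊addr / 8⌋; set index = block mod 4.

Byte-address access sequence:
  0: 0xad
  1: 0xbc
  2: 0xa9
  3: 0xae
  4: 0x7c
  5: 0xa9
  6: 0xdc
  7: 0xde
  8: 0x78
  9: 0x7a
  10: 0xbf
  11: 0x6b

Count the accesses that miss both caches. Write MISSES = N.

#0 0xad→b21/s1 MISS; vc=[]
#1 0xbc→b23/s3 MISS; vc=[]
#2 0xa9→b21/s1 L1-HIT; vc=[]
#3 0xae→b21/s1 L1-HIT; vc=[]
#4 0x7c→b15/s3 MISS; vc=[23]
#5 0xa9→b21/s1 L1-HIT; vc=[23]
#6 0xdc→b27/s3 MISS; vc=[23,15]
#7 0xde→b27/s3 L1-HIT; vc=[23,15]
#8 0x78→b15/s3 VC-HIT; vc=[23,27]
#9 0x7a→b15/s3 L1-HIT; vc=[23,27]
#10 0xbf→b23/s3 VC-HIT; vc=[15,27]
#11 0x6b→b13/s1 MISS; vc=[15,27,21]

MISSES = 5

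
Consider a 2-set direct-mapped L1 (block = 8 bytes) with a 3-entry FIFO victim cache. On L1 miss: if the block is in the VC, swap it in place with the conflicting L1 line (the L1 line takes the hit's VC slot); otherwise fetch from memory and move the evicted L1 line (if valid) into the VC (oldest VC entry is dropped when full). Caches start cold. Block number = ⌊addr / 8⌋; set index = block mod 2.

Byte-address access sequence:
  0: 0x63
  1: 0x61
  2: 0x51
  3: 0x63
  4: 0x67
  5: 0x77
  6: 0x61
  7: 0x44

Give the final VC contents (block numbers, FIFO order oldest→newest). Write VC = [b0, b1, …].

VC = [10, 14, 12]

  [0] addr=0x63 blk=12 s=0: MISS | VC []
  [1] addr=0x61 blk=12 s=0: L1-HIT | VC []
  [2] addr=0x51 blk=10 s=0: MISS | VC [12]
  [3] addr=0x63 blk=12 s=0: VC-HIT | VC [10]
  [4] addr=0x67 blk=12 s=0: L1-HIT | VC [10]
  [5] addr=0x77 blk=14 s=0: MISS | VC [10, 12]
  [6] addr=0x61 blk=12 s=0: VC-HIT | VC [10, 14]
  [7] addr=0x44 blk=8 s=0: MISS | VC [10, 14, 12]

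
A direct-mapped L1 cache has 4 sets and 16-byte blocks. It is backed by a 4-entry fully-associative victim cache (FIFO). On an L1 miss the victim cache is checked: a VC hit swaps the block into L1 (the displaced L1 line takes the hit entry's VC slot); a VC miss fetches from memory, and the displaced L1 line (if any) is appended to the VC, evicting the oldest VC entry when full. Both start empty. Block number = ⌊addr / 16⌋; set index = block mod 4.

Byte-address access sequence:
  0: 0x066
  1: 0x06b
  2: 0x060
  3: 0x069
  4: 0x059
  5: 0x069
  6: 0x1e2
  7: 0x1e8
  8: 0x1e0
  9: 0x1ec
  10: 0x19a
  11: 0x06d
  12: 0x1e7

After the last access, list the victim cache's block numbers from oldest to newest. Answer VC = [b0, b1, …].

VC = [6, 5]

  [0] addr=0x66 blk=6 s=2: MISS | VC []
  [1] addr=0x6b blk=6 s=2: L1-HIT | VC []
  [2] addr=0x60 blk=6 s=2: L1-HIT | VC []
  [3] addr=0x69 blk=6 s=2: L1-HIT | VC []
  [4] addr=0x59 blk=5 s=1: MISS | VC []
  [5] addr=0x69 blk=6 s=2: L1-HIT | VC []
  [6] addr=0x1e2 blk=30 s=2: MISS | VC [6]
  [7] addr=0x1e8 blk=30 s=2: L1-HIT | VC [6]
  [8] addr=0x1e0 blk=30 s=2: L1-HIT | VC [6]
  [9] addr=0x1ec blk=30 s=2: L1-HIT | VC [6]
  [10] addr=0x19a blk=25 s=1: MISS | VC [6, 5]
  [11] addr=0x6d blk=6 s=2: VC-HIT | VC [30, 5]
  [12] addr=0x1e7 blk=30 s=2: VC-HIT | VC [6, 5]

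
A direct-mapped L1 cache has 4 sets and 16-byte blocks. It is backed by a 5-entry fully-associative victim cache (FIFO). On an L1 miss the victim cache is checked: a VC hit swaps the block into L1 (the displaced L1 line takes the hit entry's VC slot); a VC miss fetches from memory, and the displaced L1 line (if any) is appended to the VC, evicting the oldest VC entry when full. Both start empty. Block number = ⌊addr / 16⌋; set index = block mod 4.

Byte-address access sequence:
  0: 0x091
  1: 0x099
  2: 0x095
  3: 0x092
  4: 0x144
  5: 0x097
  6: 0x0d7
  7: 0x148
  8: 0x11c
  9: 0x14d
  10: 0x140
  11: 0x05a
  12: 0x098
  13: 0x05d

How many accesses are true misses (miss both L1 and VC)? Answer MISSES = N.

#0 0x91→b9/s1 MISS; vc=[]
#1 0x99→b9/s1 L1-HIT; vc=[]
#2 0x95→b9/s1 L1-HIT; vc=[]
#3 0x92→b9/s1 L1-HIT; vc=[]
#4 0x144→b20/s0 MISS; vc=[]
#5 0x97→b9/s1 L1-HIT; vc=[]
#6 0xd7→b13/s1 MISS; vc=[9]
#7 0x148→b20/s0 L1-HIT; vc=[9]
#8 0x11c→b17/s1 MISS; vc=[9,13]
#9 0x14d→b20/s0 L1-HIT; vc=[9,13]
#10 0x140→b20/s0 L1-HIT; vc=[9,13]
#11 0x5a→b5/s1 MISS; vc=[9,13,17]
#12 0x98→b9/s1 VC-HIT; vc=[5,13,17]
#13 0x5d→b5/s1 VC-HIT; vc=[9,13,17]

MISSES = 5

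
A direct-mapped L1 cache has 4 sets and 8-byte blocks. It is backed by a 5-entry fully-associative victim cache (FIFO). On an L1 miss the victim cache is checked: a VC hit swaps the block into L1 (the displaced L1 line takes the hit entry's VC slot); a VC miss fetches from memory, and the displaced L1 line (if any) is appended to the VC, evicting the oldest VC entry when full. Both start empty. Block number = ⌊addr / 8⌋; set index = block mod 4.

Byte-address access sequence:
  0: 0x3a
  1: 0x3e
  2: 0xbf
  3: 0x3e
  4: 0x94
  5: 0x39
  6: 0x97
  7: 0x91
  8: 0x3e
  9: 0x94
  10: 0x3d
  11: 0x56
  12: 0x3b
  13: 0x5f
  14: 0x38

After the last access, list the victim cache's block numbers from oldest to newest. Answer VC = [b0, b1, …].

  [0] addr=0x3a blk=7 s=3: MISS | VC []
  [1] addr=0x3e blk=7 s=3: L1-HIT | VC []
  [2] addr=0xbf blk=23 s=3: MISS | VC [7]
  [3] addr=0x3e blk=7 s=3: VC-HIT | VC [23]
  [4] addr=0x94 blk=18 s=2: MISS | VC [23]
  [5] addr=0x39 blk=7 s=3: L1-HIT | VC [23]
  [6] addr=0x97 blk=18 s=2: L1-HIT | VC [23]
  [7] addr=0x91 blk=18 s=2: L1-HIT | VC [23]
  [8] addr=0x3e blk=7 s=3: L1-HIT | VC [23]
  [9] addr=0x94 blk=18 s=2: L1-HIT | VC [23]
  [10] addr=0x3d blk=7 s=3: L1-HIT | VC [23]
  [11] addr=0x56 blk=10 s=2: MISS | VC [23, 18]
  [12] addr=0x3b blk=7 s=3: L1-HIT | VC [23, 18]
  [13] addr=0x5f blk=11 s=3: MISS | VC [23, 18, 7]
  [14] addr=0x38 blk=7 s=3: VC-HIT | VC [23, 18, 11]

VC = [23, 18, 11]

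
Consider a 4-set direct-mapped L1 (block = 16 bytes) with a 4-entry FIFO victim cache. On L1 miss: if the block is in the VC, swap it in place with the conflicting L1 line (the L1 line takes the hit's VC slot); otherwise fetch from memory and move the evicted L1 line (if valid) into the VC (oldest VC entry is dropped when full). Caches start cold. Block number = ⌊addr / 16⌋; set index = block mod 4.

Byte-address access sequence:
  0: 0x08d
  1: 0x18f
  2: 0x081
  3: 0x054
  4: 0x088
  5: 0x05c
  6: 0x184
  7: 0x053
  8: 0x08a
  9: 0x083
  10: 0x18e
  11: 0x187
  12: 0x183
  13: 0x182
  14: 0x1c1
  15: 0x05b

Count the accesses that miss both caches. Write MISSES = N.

MISSES = 4

0: 0x8d (blk 8, set 0) → MISS  vc=[]
1: 0x18f (blk 24, set 0) → MISS  vc=[8]
2: 0x81 (blk 8, set 0) → VC-HIT  vc=[24]
3: 0x54 (blk 5, set 1) → MISS  vc=[24]
4: 0x88 (blk 8, set 0) → L1-HIT  vc=[24]
5: 0x5c (blk 5, set 1) → L1-HIT  vc=[24]
6: 0x184 (blk 24, set 0) → VC-HIT  vc=[8]
7: 0x53 (blk 5, set 1) → L1-HIT  vc=[8]
8: 0x8a (blk 8, set 0) → VC-HIT  vc=[24]
9: 0x83 (blk 8, set 0) → L1-HIT  vc=[24]
10: 0x18e (blk 24, set 0) → VC-HIT  vc=[8]
11: 0x187 (blk 24, set 0) → L1-HIT  vc=[8]
12: 0x183 (blk 24, set 0) → L1-HIT  vc=[8]
13: 0x182 (blk 24, set 0) → L1-HIT  vc=[8]
14: 0x1c1 (blk 28, set 0) → MISS  vc=[8, 24]
15: 0x5b (blk 5, set 1) → L1-HIT  vc=[8, 24]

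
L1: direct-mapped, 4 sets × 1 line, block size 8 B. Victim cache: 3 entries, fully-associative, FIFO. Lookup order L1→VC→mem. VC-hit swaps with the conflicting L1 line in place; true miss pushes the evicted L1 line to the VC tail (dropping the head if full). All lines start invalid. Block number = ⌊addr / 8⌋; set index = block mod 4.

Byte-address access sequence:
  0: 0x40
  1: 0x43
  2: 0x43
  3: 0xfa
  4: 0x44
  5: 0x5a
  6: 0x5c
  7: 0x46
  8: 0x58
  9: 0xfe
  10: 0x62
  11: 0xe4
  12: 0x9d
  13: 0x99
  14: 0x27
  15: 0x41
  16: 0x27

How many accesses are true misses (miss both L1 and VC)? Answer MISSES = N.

#0 0x40→b8/s0 MISS; vc=[]
#1 0x43→b8/s0 L1-HIT; vc=[]
#2 0x43→b8/s0 L1-HIT; vc=[]
#3 0xfa→b31/s3 MISS; vc=[]
#4 0x44→b8/s0 L1-HIT; vc=[]
#5 0x5a→b11/s3 MISS; vc=[31]
#6 0x5c→b11/s3 L1-HIT; vc=[31]
#7 0x46→b8/s0 L1-HIT; vc=[31]
#8 0x58→b11/s3 L1-HIT; vc=[31]
#9 0xfe→b31/s3 VC-HIT; vc=[11]
#10 0x62→b12/s0 MISS; vc=[11,8]
#11 0xe4→b28/s0 MISS; vc=[11,8,12]
#12 0x9d→b19/s3 MISS; vc=[8,12,31]
#13 0x99→b19/s3 L1-HIT; vc=[8,12,31]
#14 0x27→b4/s0 MISS; vc=[12,31,28]
#15 0x41→b8/s0 MISS; vc=[31,28,4]
#16 0x27→b4/s0 VC-HIT; vc=[31,28,8]

MISSES = 8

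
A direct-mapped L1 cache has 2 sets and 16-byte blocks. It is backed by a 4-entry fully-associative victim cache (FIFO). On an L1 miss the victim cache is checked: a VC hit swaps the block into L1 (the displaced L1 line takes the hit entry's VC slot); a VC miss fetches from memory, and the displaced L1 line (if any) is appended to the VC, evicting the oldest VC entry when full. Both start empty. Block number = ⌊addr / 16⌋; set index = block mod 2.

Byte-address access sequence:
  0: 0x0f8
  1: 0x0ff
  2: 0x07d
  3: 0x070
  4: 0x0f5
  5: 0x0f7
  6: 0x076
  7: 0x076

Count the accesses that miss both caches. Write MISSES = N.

  [0] addr=0xf8 blk=15 s=1: MISS | VC []
  [1] addr=0xff blk=15 s=1: L1-HIT | VC []
  [2] addr=0x7d blk=7 s=1: MISS | VC [15]
  [3] addr=0x70 blk=7 s=1: L1-HIT | VC [15]
  [4] addr=0xf5 blk=15 s=1: VC-HIT | VC [7]
  [5] addr=0xf7 blk=15 s=1: L1-HIT | VC [7]
  [6] addr=0x76 blk=7 s=1: VC-HIT | VC [15]
  [7] addr=0x76 blk=7 s=1: L1-HIT | VC [15]

MISSES = 2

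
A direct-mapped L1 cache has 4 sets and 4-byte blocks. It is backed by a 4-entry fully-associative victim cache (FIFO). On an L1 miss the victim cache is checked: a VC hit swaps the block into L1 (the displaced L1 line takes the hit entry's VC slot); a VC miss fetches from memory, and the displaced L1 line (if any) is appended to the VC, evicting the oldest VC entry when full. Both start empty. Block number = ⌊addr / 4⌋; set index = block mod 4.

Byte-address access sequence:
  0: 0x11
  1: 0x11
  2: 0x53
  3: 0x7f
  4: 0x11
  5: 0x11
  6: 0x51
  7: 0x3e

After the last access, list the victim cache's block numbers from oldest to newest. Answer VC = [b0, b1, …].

0: 0x11 (blk 4, set 0) → MISS  vc=[]
1: 0x11 (blk 4, set 0) → L1-HIT  vc=[]
2: 0x53 (blk 20, set 0) → MISS  vc=[4]
3: 0x7f (blk 31, set 3) → MISS  vc=[4]
4: 0x11 (blk 4, set 0) → VC-HIT  vc=[20]
5: 0x11 (blk 4, set 0) → L1-HIT  vc=[20]
6: 0x51 (blk 20, set 0) → VC-HIT  vc=[4]
7: 0x3e (blk 15, set 3) → MISS  vc=[4, 31]

VC = [4, 31]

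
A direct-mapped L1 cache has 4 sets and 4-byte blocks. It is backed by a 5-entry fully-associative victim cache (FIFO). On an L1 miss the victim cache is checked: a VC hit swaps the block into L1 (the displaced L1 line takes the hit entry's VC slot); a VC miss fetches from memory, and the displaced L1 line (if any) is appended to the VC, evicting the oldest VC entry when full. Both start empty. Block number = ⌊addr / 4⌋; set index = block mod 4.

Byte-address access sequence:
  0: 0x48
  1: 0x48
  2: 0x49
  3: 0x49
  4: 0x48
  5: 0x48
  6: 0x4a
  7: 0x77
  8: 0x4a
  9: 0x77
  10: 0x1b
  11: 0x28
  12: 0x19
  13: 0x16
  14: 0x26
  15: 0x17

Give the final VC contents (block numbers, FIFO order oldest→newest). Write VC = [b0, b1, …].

  [0] addr=0x48 blk=18 s=2: MISS | VC []
  [1] addr=0x48 blk=18 s=2: L1-HIT | VC []
  [2] addr=0x49 blk=18 s=2: L1-HIT | VC []
  [3] addr=0x49 blk=18 s=2: L1-HIT | VC []
  [4] addr=0x48 blk=18 s=2: L1-HIT | VC []
  [5] addr=0x48 blk=18 s=2: L1-HIT | VC []
  [6] addr=0x4a blk=18 s=2: L1-HIT | VC []
  [7] addr=0x77 blk=29 s=1: MISS | VC []
  [8] addr=0x4a blk=18 s=2: L1-HIT | VC []
  [9] addr=0x77 blk=29 s=1: L1-HIT | VC []
  [10] addr=0x1b blk=6 s=2: MISS | VC [18]
  [11] addr=0x28 blk=10 s=2: MISS | VC [18, 6]
  [12] addr=0x19 blk=6 s=2: VC-HIT | VC [18, 10]
  [13] addr=0x16 blk=5 s=1: MISS | VC [18, 10, 29]
  [14] addr=0x26 blk=9 s=1: MISS | VC [18, 10, 29, 5]
  [15] addr=0x17 blk=5 s=1: VC-HIT | VC [18, 10, 29, 9]

VC = [18, 10, 29, 9]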